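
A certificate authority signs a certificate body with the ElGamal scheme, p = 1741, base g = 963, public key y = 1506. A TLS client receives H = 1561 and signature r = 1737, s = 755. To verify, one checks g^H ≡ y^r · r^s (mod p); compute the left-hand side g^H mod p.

1409

963^2 = 927369 ≡ 1157
963^4 ≡ 1157^2 = 1338649 ≡ 1561
963^8 ≡ 1561^2 = 2436721 ≡ 1062
963^16 ≡ 1062^2 = 1127844 ≡ 1417
963^32 ≡ 1417^2 = 2007889 ≡ 516
963^64 ≡ 516^2 = 266256 ≡ 1624
963^128 ≡ 1624^2 = 2637376 ≡ 1502
963^256 ≡ 1502^2 = 2256004 ≡ 1409
963^512 ≡ 1409^2 = 1985281 ≡ 541
963^1024 ≡ 541^2 = 292681 ≡ 193
1561 = 1024 + 512 + 16 + 8 + 1, so 963^1561 ≡ 193·541·1417·1062·963 ≡ 1409 (mod 1741)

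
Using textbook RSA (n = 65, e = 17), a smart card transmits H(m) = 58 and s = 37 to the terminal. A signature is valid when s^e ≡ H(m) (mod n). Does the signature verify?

Squares mod 65: s^1≡37, s^2≡4, s^4≡16, s^8≡61, s^16≡16
17 = 16 + 1, so s^17 ≡ 16·37 ≡ 7 (mod 65)
The recovered value 7 does not match the digest 58.

does not verify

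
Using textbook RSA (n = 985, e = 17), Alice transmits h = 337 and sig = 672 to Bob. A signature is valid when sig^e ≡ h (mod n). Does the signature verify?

does not verify

sig^2 ≡ 672^2 = 451584 ≡ 454
sig^4 ≡ 454^2 = 206116 ≡ 251
sig^8 ≡ 251^2 = 63001 ≡ 946
sig^16 ≡ 946^2 = 894916 ≡ 536
17 = 16 + 1, so sig^17 ≡ 536·672 ≡ 667 (mod 985)
The recovered value 667 does not match the digest 337.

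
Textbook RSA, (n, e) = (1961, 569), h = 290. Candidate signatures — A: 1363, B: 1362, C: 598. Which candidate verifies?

Candidate A: Squares mod 1961: 1363^1≡1363, 1363^2≡702, 1363^4≡593, 1363^8≡630, 1363^16≡778, 1363^32≡1296, 1363^64≡1000, 1363^128≡1851, 1363^256≡334, 1363^512≡1740; 569 = 512 + 32 + 16 + 8 + 1, so 1363^569 ≡ 1740·1296·778·630·1363 ≡ 290 (mod 1961)
  → matches h = 290
Candidate B: Squares mod 1961: 1362^1≡1362, 1362^2≡1899, 1362^4≡1883, 1362^8≡201, 1362^16≡1181, 1362^32≡490, 1362^64≡858, 1362^128≡789, 1362^256≡884, 1362^512≡978; 569 = 512 + 32 + 16 + 8 + 1, so 1362^569 ≡ 978·490·1181·201·1362 ≡ 802 (mod 1961)
Candidate C: Squares mod 1961: 598^1≡598, 598^2≡702, 598^4≡593, 598^8≡630, 598^16≡778, 598^32≡1296, 598^64≡1000, 598^128≡1851, 598^256≡334, 598^512≡1740; 569 = 512 + 32 + 16 + 8 + 1, so 598^569 ≡ 1740·1296·778·630·598 ≡ 1671 (mod 1961)

A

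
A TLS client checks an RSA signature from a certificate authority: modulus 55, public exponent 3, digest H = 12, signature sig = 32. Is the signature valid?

invalid

sig^2 ≡ 32^2 = 1024 ≡ 34
3 = 2 + 1, so sig^3 ≡ 34·32 ≡ 43 (mod 55)
The recovered value 43 does not match the digest 12.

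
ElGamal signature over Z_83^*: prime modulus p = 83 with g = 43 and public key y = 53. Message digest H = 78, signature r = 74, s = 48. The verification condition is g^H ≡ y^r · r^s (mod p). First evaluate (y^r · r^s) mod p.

75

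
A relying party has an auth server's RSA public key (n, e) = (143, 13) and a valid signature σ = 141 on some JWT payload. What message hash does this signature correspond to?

102

σ^2 ≡ 141^2 = 19881 ≡ 4
σ^4 ≡ 4^2 = 16
σ^8 ≡ 16^2 = 256 ≡ 113
13 = 8 + 4 + 1, so σ^13 ≡ 113·16·141 ≡ 102 (mod 143)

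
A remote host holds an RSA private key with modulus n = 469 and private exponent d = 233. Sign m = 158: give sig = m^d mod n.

Squares mod 469: m^1≡158, m^2≡107, m^4≡193, m^8≡198, m^16≡277, m^32≡282, m^64≡263, m^128≡226
233 = 128 + 64 + 32 + 8 + 1, so m^233 ≡ 226·263·282·198·158 ≡ 107 (mod 469)

107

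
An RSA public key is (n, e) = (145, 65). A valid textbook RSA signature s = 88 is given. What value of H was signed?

88

s^2 ≡ 88^2 = 7744 ≡ 59
s^4 ≡ 59^2 = 3481 ≡ 1
s^8 ≡ 1^2 = 1
s^16 ≡ 1^2 = 1
s^32 ≡ 1^2 = 1
s^64 ≡ 1^2 = 1
65 = 64 + 1, so s^65 ≡ 1·88 ≡ 88 (mod 145)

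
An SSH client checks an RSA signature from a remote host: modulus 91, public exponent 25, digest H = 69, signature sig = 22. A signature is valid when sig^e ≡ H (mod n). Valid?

sig^2 ≡ 22^2 = 484 ≡ 29
sig^4 ≡ 29^2 = 841 ≡ 22
sig^8 ≡ 22^2 = 484 ≡ 29
sig^16 ≡ 29^2 = 841 ≡ 22
25 = 16 + 8 + 1, so sig^25 ≡ 22·29·22 ≡ 22 (mod 91)
22 ≠ 69, so verification fails.

no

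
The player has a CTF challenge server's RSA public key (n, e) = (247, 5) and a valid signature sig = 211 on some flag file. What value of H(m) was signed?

165

sig^2 ≡ 211^2 = 44521 ≡ 61
sig^4 ≡ 61^2 = 3721 ≡ 16
5 = 4 + 1, so sig^5 ≡ 16·211 ≡ 165 (mod 247)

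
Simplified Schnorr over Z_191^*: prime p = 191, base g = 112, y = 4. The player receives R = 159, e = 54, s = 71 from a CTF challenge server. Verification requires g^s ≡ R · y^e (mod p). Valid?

g^s mod p:
112^2 = 12544 ≡ 129
112^4 ≡ 129^2 = 16641 ≡ 24
112^8 ≡ 24^2 = 576 ≡ 3
112^16 ≡ 3^2 = 9
112^32 ≡ 9^2 = 81
112^64 ≡ 81^2 = 6561 ≡ 67
71 = 64 + 4 + 2 + 1, so 112^71 ≡ 67·24·129·112 ≡ 99 (mod 191)
R · y^e mod p:
4^2 = 16
4^4 ≡ 16^2 = 256 ≡ 65
4^8 ≡ 65^2 = 4225 ≡ 23
4^16 ≡ 23^2 = 529 ≡ 147
4^32 ≡ 147^2 = 21609 ≡ 26
54 = 32 + 16 + 4 + 2, so 4^54 ≡ 26·147·65·16 ≡ 170 (mod 191)
159·170 = 27030 ≡ 99 (mod 191)
99 ≡ 99 (mod 191); signature holds.

yes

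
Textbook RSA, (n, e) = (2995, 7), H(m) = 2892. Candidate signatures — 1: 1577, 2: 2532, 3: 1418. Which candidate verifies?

3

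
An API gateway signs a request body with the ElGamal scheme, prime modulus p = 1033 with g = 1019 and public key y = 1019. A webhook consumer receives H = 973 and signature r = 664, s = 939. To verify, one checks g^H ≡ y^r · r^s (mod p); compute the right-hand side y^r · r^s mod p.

1019

1019^664 mod 1033 = 195
664^939 mod 1033 = 678
y^r · r^s ≡ 195·678 = 132210 ≡ 1019 (mod 1033)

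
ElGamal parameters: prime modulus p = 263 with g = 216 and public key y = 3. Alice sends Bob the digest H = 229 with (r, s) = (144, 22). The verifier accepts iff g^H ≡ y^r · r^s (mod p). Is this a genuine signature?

forged

Left side g^H mod p:
216^2 = 46656 ≡ 105
216^4 ≡ 105^2 = 11025 ≡ 242
216^8 ≡ 242^2 = 58564 ≡ 178
216^16 ≡ 178^2 = 31684 ≡ 124
216^32 ≡ 124^2 = 15376 ≡ 122
216^64 ≡ 122^2 = 14884 ≡ 156
216^128 ≡ 156^2 = 24336 ≡ 140
229 = 128 + 64 + 32 + 4 + 1, so 216^229 ≡ 140·156·122·242·216 ≡ 86 (mod 263)
Right side y^r · r^s mod p:
3^2 = 9
3^4 ≡ 9^2 = 81
3^8 ≡ 81^2 = 6561 ≡ 249
3^16 ≡ 249^2 = 62001 ≡ 196
3^32 ≡ 196^2 = 38416 ≡ 18
3^64 ≡ 18^2 = 324 ≡ 61
3^128 ≡ 61^2 = 3721 ≡ 39
144 = 128 + 16, so 3^144 ≡ 39·196 ≡ 17 (mod 263)
144^2 = 20736 ≡ 222
144^4 ≡ 222^2 = 49284 ≡ 103
144^8 ≡ 103^2 = 10609 ≡ 89
144^16 ≡ 89^2 = 7921 ≡ 31
22 = 16 + 4 + 2, so 144^22 ≡ 31·103·222 ≡ 61 (mod 263)
17·61 = 1037 ≡ 248 (mod 263)
86 ≠ 248, so verification fails.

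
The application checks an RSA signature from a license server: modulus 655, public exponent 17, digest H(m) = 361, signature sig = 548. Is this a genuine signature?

forged

Squares mod 655: sig^1≡548, sig^2≡314, sig^4≡346, sig^8≡506, sig^16≡586
17 = 16 + 1, so sig^17 ≡ 586·548 ≡ 178 (mod 655)
178 ≠ 361, so verification fails.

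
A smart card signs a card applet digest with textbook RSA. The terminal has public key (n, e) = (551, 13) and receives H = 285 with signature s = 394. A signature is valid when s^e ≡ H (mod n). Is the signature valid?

invalid

s^13 mod 551 = 249
The recovered value 249 does not match the digest 285.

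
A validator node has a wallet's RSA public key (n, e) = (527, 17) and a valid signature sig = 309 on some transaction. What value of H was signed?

309

Squares mod 527: sig^1≡309, sig^2≡94, sig^4≡404, sig^8≡373, sig^16≡1
17 = 16 + 1, so sig^17 ≡ 1·309 ≡ 309 (mod 527)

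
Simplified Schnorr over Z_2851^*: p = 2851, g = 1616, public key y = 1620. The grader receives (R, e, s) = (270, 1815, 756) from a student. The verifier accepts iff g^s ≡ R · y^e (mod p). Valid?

no

g^s mod p:
1616^2 = 2611456 ≡ 2791
1616^4 ≡ 2791^2 = 7789681 ≡ 749
1616^8 ≡ 749^2 = 561001 ≡ 2205
1616^16 ≡ 2205^2 = 4862025 ≡ 1070
1616^32 ≡ 1070^2 = 1144900 ≡ 1649
1616^64 ≡ 1649^2 = 2719201 ≡ 2198
1616^128 ≡ 2198^2 = 4831204 ≡ 1610
1616^256 ≡ 1610^2 = 2592100 ≡ 541
1616^512 ≡ 541^2 = 292681 ≡ 1879
756 = 512 + 128 + 64 + 32 + 16 + 4, so 1616^756 ≡ 1879·1610·2198·1649·1070·749 ≡ 823 (mod 2851)
R · y^e mod p:
1620^2 = 2624400 ≡ 1480
1620^4 ≡ 1480^2 = 2190400 ≡ 832
1620^8 ≡ 832^2 = 692224 ≡ 2282
1620^16 ≡ 2282^2 = 5207524 ≡ 1598
1620^32 ≡ 1598^2 = 2553604 ≡ 1959
1620^64 ≡ 1959^2 = 3837681 ≡ 235
1620^128 ≡ 235^2 = 55225 ≡ 1056
1620^256 ≡ 1056^2 = 1115136 ≡ 395
1620^512 ≡ 395^2 = 156025 ≡ 2071
1620^1024 ≡ 2071^2 = 4289041 ≡ 1137
1815 = 1024 + 512 + 256 + 16 + 4 + 2 + 1, so 1620^1815 ≡ 1137·2071·395·1598·832·1480·1620 ≡ 1756 (mod 2851)
270·1756 = 474120 ≡ 854 (mod 2851)
823 ≠ 854; the check fails.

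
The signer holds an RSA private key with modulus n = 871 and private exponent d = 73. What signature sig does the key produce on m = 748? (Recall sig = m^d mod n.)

20

Squares mod 871: m^1≡748, m^2≡322, m^4≡35, m^8≡354, m^16≡763, m^32≡341, m^64≡438
73 = 64 + 8 + 1, so m^73 ≡ 438·354·748 ≡ 20 (mod 871)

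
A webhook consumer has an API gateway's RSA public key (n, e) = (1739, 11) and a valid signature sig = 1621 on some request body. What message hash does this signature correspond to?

839

Squares mod 1739: sig^1≡1621, sig^2≡12, sig^4≡144, sig^8≡1607
11 = 8 + 2 + 1, so sig^11 ≡ 1607·12·1621 ≡ 839 (mod 1739)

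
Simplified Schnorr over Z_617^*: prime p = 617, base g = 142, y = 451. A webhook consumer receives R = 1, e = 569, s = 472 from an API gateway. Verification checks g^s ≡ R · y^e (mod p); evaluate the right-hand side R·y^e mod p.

408

Squares mod 617: 451^1≡451, 451^2≡408, 451^4≡491, 451^8≡451, 451^16≡408, 451^32≡491, 451^64≡451, 451^128≡408, 451^256≡491, 451^512≡451
569 = 512 + 32 + 16 + 8 + 1, so 451^569 ≡ 451·491·408·451·451 ≡ 408 (mod 617)
R · y^e ≡ 1·408 = 408 ≡ 408 (mod 617)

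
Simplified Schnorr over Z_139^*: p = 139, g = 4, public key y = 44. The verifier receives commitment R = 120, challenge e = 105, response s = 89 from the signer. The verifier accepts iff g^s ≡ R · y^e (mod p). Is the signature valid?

g^s mod p:
Squares mod 139: 4^1≡4, 4^2≡16, 4^4≡117, 4^8≡67, 4^16≡41, 4^32≡13, 4^64≡30
89 = 64 + 16 + 8 + 1, so 4^89 ≡ 30·41·67·4 ≡ 71 (mod 139)
R · y^e mod p:
Squares mod 139: 44^1≡44, 44^2≡129, 44^4≡100, 44^8≡131, 44^16≡64, 44^32≡65, 44^64≡55
105 = 64 + 32 + 8 + 1, so 44^105 ≡ 55·65·131·44 ≡ 106 (mod 139)
120·106 = 12720 ≡ 71 (mod 139)
71 ≡ 71 (mod 139); signature holds.

valid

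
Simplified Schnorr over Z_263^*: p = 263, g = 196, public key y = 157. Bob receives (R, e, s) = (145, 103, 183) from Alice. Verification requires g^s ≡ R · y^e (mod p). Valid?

no

g^s mod p:
196^2 = 38416 ≡ 18
196^4 ≡ 18^2 = 324 ≡ 61
196^8 ≡ 61^2 = 3721 ≡ 39
196^16 ≡ 39^2 = 1521 ≡ 206
196^32 ≡ 206^2 = 42436 ≡ 93
196^64 ≡ 93^2 = 8649 ≡ 233
196^128 ≡ 233^2 = 54289 ≡ 111
183 = 128 + 32 + 16 + 4 + 2 + 1, so 196^183 ≡ 111·93·206·61·18·196 ≡ 129 (mod 263)
R · y^e mod p:
157^2 = 24649 ≡ 190
157^4 ≡ 190^2 = 36100 ≡ 69
157^8 ≡ 69^2 = 4761 ≡ 27
157^16 ≡ 27^2 = 729 ≡ 203
157^32 ≡ 203^2 = 41209 ≡ 181
157^64 ≡ 181^2 = 32761 ≡ 149
103 = 64 + 32 + 4 + 2 + 1, so 157^103 ≡ 149·181·69·190·157 ≡ 105 (mod 263)
145·105 = 15225 ≡ 234 (mod 263)
129 ≠ 234; the check fails.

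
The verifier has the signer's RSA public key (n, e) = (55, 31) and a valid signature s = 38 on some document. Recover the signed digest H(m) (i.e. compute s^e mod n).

s^2 ≡ 38^2 = 1444 ≡ 14
s^4 ≡ 14^2 = 196 ≡ 31
s^8 ≡ 31^2 = 961 ≡ 26
s^16 ≡ 26^2 = 676 ≡ 16
31 = 16 + 8 + 4 + 2 + 1, so s^31 ≡ 16·26·31·14·38 ≡ 27 (mod 55)

27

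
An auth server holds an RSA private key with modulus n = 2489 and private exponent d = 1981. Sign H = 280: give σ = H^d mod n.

679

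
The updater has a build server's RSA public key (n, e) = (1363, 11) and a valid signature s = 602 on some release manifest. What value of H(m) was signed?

s^2 ≡ 602^2 = 362404 ≡ 1209
s^4 ≡ 1209^2 = 1461681 ≡ 545
s^8 ≡ 545^2 = 297025 ≡ 1254
11 = 8 + 2 + 1, so s^11 ≡ 1254·1209·602 ≡ 1253 (mod 1363)

1253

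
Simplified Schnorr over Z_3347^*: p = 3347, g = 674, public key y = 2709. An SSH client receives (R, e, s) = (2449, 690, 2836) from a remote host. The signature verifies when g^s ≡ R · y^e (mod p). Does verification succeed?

g^s mod p:
674^2 = 454276 ≡ 2431
674^4 ≡ 2431^2 = 5909761 ≡ 2306
674^8 ≡ 2306^2 = 5317636 ≡ 2600
674^16 ≡ 2600^2 = 6760000 ≡ 2407
674^32 ≡ 2407^2 = 5793649 ≡ 3339
674^64 ≡ 3339^2 = 11148921 ≡ 64
674^128 ≡ 64^2 = 4096 ≡ 749
674^256 ≡ 749^2 = 561001 ≡ 2052
674^512 ≡ 2052^2 = 4210704 ≡ 178
674^1024 ≡ 178^2 = 31684 ≡ 1561
674^2048 ≡ 1561^2 = 2436721 ≡ 105
2836 = 2048 + 512 + 256 + 16 + 4, so 674^2836 ≡ 105·178·2052·2407·2306 ≡ 3041 (mod 3347)
R · y^e mod p:
2709^2 = 7338681 ≡ 2057
2709^4 ≡ 2057^2 = 4231249 ≡ 641
2709^8 ≡ 641^2 = 410881 ≡ 2547
2709^16 ≡ 2547^2 = 6487209 ≡ 723
2709^32 ≡ 723^2 = 522729 ≡ 597
2709^64 ≡ 597^2 = 356409 ≡ 1627
2709^128 ≡ 1627^2 = 2647129 ≡ 2999
2709^256 ≡ 2999^2 = 8994001 ≡ 612
2709^512 ≡ 612^2 = 374544 ≡ 3027
690 = 512 + 128 + 32 + 16 + 2, so 2709^690 ≡ 3027·2999·597·723·2057 ≡ 2505 (mod 3347)
2449·2505 = 6134745 ≡ 3041 (mod 3347)
3041 ≡ 3041 (mod 3347); signature holds.

passes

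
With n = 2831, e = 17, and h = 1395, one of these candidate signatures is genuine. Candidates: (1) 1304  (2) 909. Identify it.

1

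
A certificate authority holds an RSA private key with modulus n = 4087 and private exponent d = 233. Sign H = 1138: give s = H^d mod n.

H^2 ≡ 1138^2 = 1295044 ≡ 3552
H^4 ≡ 3552^2 = 12616704 ≡ 135
H^8 ≡ 135^2 = 18225 ≡ 1877
H^16 ≡ 1877^2 = 3523129 ≡ 135
H^32 ≡ 135^2 = 18225 ≡ 1877
H^64 ≡ 1877^2 = 3523129 ≡ 135
H^128 ≡ 135^2 = 18225 ≡ 1877
233 = 128 + 64 + 32 + 8 + 1, so H^233 ≡ 1877·135·1877·1877·1138 ≡ 2411 (mod 4087)

2411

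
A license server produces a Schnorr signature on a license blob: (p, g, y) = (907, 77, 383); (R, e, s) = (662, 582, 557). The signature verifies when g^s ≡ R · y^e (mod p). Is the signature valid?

invalid

g^s mod p:
77^557 mod 907 = 501
R · y^e mod p:
383^582 mod 907 = 346
662·346 = 229052 ≡ 488 (mod 907)
501 ≠ 488; the check fails.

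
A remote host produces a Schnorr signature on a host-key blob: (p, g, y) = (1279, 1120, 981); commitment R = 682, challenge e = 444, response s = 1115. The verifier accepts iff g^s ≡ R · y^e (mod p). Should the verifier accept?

accept

g^s mod p:
Squares mod 1279: 1120^1≡1120, 1120^2≡980, 1120^4≡1150, 1120^8≡14, 1120^16≡196, 1120^32≡46, 1120^64≡837, 1120^128≡956, 1120^256≡730, 1120^512≡836, 1120^1024≡562
1115 = 1024 + 64 + 16 + 8 + 2 + 1, so 1120^1115 ≡ 562·837·196·14·980·1120 ≡ 762 (mod 1279)
R · y^e mod p:
Squares mod 1279: 981^1≡981, 981^2≡553, 981^4≡128, 981^8≡1036, 981^16≡215, 981^32≡181, 981^64≡786, 981^128≡39, 981^256≡242
444 = 256 + 128 + 32 + 16 + 8 + 4, so 981^444 ≡ 242·39·181·215·1036·128 ≡ 680 (mod 1279)
682·680 = 463760 ≡ 762 (mod 1279)
762 ≡ 762 (mod 1279); signature holds.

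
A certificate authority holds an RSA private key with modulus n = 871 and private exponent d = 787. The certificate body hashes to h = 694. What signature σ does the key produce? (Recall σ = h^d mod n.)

h^2 ≡ 694^2 = 481636 ≡ 844
h^4 ≡ 844^2 = 712336 ≡ 729
h^8 ≡ 729^2 = 531441 ≡ 131
h^16 ≡ 131^2 = 17161 ≡ 612
h^32 ≡ 612^2 = 374544 ≡ 14
h^64 ≡ 14^2 = 196
h^128 ≡ 196^2 = 38416 ≡ 92
h^256 ≡ 92^2 = 8464 ≡ 625
h^512 ≡ 625^2 = 390625 ≡ 417
787 = 512 + 256 + 16 + 2 + 1, so h^787 ≡ 417·625·612·844·694 ≡ 216 (mod 871)

216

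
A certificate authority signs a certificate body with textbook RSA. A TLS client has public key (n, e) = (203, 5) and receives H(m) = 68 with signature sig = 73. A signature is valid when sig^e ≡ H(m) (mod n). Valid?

Squares mod 203: sig^1≡73, sig^2≡51, sig^4≡165
5 = 4 + 1, so sig^5 ≡ 165·73 ≡ 68 (mod 203)
68 = H(m), so the signature checks out.

yes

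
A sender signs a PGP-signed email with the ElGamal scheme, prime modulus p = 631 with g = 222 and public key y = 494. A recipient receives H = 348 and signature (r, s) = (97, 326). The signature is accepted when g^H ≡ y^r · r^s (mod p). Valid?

no

Left side g^H mod p:
Squares mod 631: 222^1≡222, 222^2≡66, 222^4≡570, 222^8≡566, 222^16≡439, 222^32≡266, 222^64≡84, 222^128≡115, 222^256≡605
348 = 256 + 64 + 16 + 8 + 4, so 222^348 ≡ 605·84·439·566·570 ≡ 369 (mod 631)
Right side y^r · r^s mod p:
Squares mod 631: 494^1≡494, 494^2≡470, 494^4≡50, 494^8≡607, 494^16≡576, 494^32≡501, 494^64≡494
97 = 64 + 32 + 1, so 494^97 ≡ 494·501·494 ≡ 107 (mod 631)
Squares mod 631: 97^1≡97, 97^2≡575, 97^4≡612, 97^8≡361, 97^16≡335, 97^32≡538, 97^64≡446, 97^128≡151, 97^256≡85
326 = 256 + 64 + 4 + 2, so 97^326 ≡ 85·446·612·575 ≡ 196 (mod 631)
107·196 = 20972 ≡ 149 (mod 631)
369 ≠ 149, so verification fails.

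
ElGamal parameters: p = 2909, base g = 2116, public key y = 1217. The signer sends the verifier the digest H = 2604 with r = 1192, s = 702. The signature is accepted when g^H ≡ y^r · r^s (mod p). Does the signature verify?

does not verify

Left side g^H mod p:
2116^2 = 4477456 ≡ 505
2116^4 ≡ 505^2 = 255025 ≡ 1942
2116^8 ≡ 1942^2 = 3771364 ≡ 1300
2116^16 ≡ 1300^2 = 1690000 ≡ 2780
2116^32 ≡ 2780^2 = 7728400 ≡ 2096
2116^64 ≡ 2096^2 = 4393216 ≡ 626
2116^128 ≡ 626^2 = 391876 ≡ 2070
2116^256 ≡ 2070^2 = 4284900 ≡ 2852
2116^512 ≡ 2852^2 = 8133904 ≡ 340
2116^1024 ≡ 340^2 = 115600 ≡ 2149
2116^2048 ≡ 2149^2 = 4618201 ≡ 1618
2604 = 2048 + 512 + 32 + 8 + 4, so 2116^2604 ≡ 1618·340·2096·1300·1942 ≡ 485 (mod 2909)
Right side y^r · r^s mod p:
1217^2 = 1481089 ≡ 408
1217^4 ≡ 408^2 = 166464 ≡ 651
1217^8 ≡ 651^2 = 423801 ≡ 1996
1217^16 ≡ 1996^2 = 3984016 ≡ 1595
1217^32 ≡ 1595^2 = 2544025 ≡ 1559
1217^64 ≡ 1559^2 = 2430481 ≡ 1466
1217^128 ≡ 1466^2 = 2149156 ≡ 2314
1217^256 ≡ 2314^2 = 5354596 ≡ 2036
1217^512 ≡ 2036^2 = 4145296 ≡ 2880
1217^1024 ≡ 2880^2 = 8294400 ≡ 841
1192 = 1024 + 128 + 32 + 8, so 1217^1192 ≡ 841·2314·1559·1996 ≡ 2885 (mod 2909)
1192^2 = 1420864 ≡ 1272
1192^4 ≡ 1272^2 = 1617984 ≡ 580
1192^8 ≡ 580^2 = 336400 ≡ 1865
1192^16 ≡ 1865^2 = 3478225 ≡ 1970
1192^32 ≡ 1970^2 = 3880900 ≡ 294
1192^64 ≡ 294^2 = 86436 ≡ 2075
1192^128 ≡ 2075^2 = 4305625 ≡ 305
1192^256 ≡ 305^2 = 93025 ≡ 2846
1192^512 ≡ 2846^2 = 8099716 ≡ 1060
702 = 512 + 128 + 32 + 16 + 8 + 4 + 2, so 1192^702 ≡ 1060·305·294·1970·1865·580·1272 ≡ 382 (mod 2909)
2885·382 = 1102070 ≡ 2468 (mod 2909)
485 ≠ 2468, so verification fails.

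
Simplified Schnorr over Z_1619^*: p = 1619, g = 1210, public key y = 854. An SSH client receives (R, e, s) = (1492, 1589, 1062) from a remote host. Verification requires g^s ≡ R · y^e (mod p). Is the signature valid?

g^s mod p:
1210^2 = 1464100 ≡ 524
1210^4 ≡ 524^2 = 274576 ≡ 965
1210^8 ≡ 965^2 = 931225 ≡ 300
1210^16 ≡ 300^2 = 90000 ≡ 955
1210^32 ≡ 955^2 = 912025 ≡ 528
1210^64 ≡ 528^2 = 278784 ≡ 316
1210^128 ≡ 316^2 = 99856 ≡ 1097
1210^256 ≡ 1097^2 = 1203409 ≡ 492
1210^512 ≡ 492^2 = 242064 ≡ 833
1210^1024 ≡ 833^2 = 693889 ≡ 957
1062 = 1024 + 32 + 4 + 2, so 1210^1062 ≡ 957·528·965·524 ≡ 331 (mod 1619)
R · y^e mod p:
854^2 = 729316 ≡ 766
854^4 ≡ 766^2 = 586756 ≡ 678
854^8 ≡ 678^2 = 459684 ≡ 1507
854^16 ≡ 1507^2 = 2271049 ≡ 1211
854^32 ≡ 1211^2 = 1466521 ≡ 1326
854^64 ≡ 1326^2 = 1758276 ≡ 42
854^128 ≡ 42^2 = 1764 ≡ 145
854^256 ≡ 145^2 = 21025 ≡ 1597
854^512 ≡ 1597^2 = 2550409 ≡ 484
854^1024 ≡ 484^2 = 234256 ≡ 1120
1589 = 1024 + 512 + 32 + 16 + 4 + 1, so 854^1589 ≡ 1120·484·1326·1211·678·854 ≡ 928 (mod 1619)
1492·928 = 1384576 ≡ 331 (mod 1619)
331 ≡ 331 (mod 1619); signature holds.

valid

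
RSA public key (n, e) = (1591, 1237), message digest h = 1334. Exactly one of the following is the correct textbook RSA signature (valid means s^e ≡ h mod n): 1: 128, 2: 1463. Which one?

2

Candidate 1: 128^2 = 16384 ≡ 474; 128^4 ≡ 474^2 = 224676 ≡ 345; 128^8 ≡ 345^2 = 119025 ≡ 1291; 128^16 ≡ 1291^2 = 1666681 ≡ 904; 128^32 ≡ 904^2 = 817216 ≡ 1033; 128^64 ≡ 1033^2 = 1067089 ≡ 1119; 128^128 ≡ 1119^2 = 1252161 ≡ 44; 128^256 ≡ 44^2 = 1936 ≡ 345; 128^512 ≡ 345^2 = 119025 ≡ 1291; 128^1024 ≡ 1291^2 = 1666681 ≡ 904; 1237 = 1024 + 128 + 64 + 16 + 4 + 1, so 128^1237 ≡ 904·44·1119·904·345·128 ≡ 257 (mod 1591)
Candidate 2: 1463^2 = 2140369 ≡ 474; 1463^4 ≡ 474^2 = 224676 ≡ 345; 1463^8 ≡ 345^2 = 119025 ≡ 1291; 1463^16 ≡ 1291^2 = 1666681 ≡ 904; 1463^32 ≡ 904^2 = 817216 ≡ 1033; 1463^64 ≡ 1033^2 = 1067089 ≡ 1119; 1463^128 ≡ 1119^2 = 1252161 ≡ 44; 1463^256 ≡ 44^2 = 1936 ≡ 345; 1463^512 ≡ 345^2 = 119025 ≡ 1291; 1463^1024 ≡ 1291^2 = 1666681 ≡ 904; 1237 = 1024 + 128 + 64 + 16 + 4 + 1, so 1463^1237 ≡ 904·44·1119·904·345·1463 ≡ 1334 (mod 1591)
  → matches h = 1334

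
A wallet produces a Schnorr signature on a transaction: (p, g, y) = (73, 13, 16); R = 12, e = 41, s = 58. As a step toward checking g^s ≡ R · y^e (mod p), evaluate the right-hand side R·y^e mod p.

48

16^2 = 256 ≡ 37
16^4 ≡ 37^2 = 1369 ≡ 55
16^8 ≡ 55^2 = 3025 ≡ 32
16^16 ≡ 32^2 = 1024 ≡ 2
16^32 ≡ 2^2 = 4
41 = 32 + 8 + 1, so 16^41 ≡ 4·32·16 ≡ 4 (mod 73)
R · y^e ≡ 12·4 = 48 ≡ 48 (mod 73)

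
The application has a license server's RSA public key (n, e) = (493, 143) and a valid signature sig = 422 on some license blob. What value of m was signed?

Squares mod 493: sig^1≡422, sig^2≡111, sig^4≡489, sig^8≡16, sig^16≡256, sig^32≡460, sig^64≡103, sig^128≡256
143 = 128 + 8 + 4 + 2 + 1, so sig^143 ≡ 256·16·489·111·422 ≡ 181 (mod 493)

181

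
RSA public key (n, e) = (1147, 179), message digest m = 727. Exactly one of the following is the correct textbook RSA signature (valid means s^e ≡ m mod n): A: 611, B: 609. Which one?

B

Candidate A: Squares mod 1147: 611^1≡611, 611^2≡546, 611^4≡1043, 611^8≡493, 611^16≡1032, 611^32≡608, 611^64≡330, 611^128≡1082; 179 = 128 + 32 + 16 + 2 + 1, so 611^179 ≡ 1082·608·1032·546·611 ≡ 520 (mod 1147)
Candidate B: Squares mod 1147: 609^1≡609, 609^2≡400, 609^4≡567, 609^8≡329, 609^16≡423, 609^32≡1144, 609^64≡9, 609^128≡81; 179 = 128 + 32 + 16 + 2 + 1, so 609^179 ≡ 81·1144·423·400·609 ≡ 727 (mod 1147)
  → matches m = 727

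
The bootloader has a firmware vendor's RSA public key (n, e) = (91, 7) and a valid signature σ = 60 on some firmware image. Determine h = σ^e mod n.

18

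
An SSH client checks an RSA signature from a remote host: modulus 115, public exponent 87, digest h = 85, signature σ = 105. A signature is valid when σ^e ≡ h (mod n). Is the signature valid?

σ^87 mod 115 = 85
σ^87 mod 115 = 85 matches h.

valid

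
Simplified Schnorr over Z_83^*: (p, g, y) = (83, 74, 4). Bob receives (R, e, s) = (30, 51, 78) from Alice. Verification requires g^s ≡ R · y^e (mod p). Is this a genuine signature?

forged

g^s mod p:
74^2 = 5476 ≡ 81
74^4 ≡ 81^2 = 6561 ≡ 4
74^8 ≡ 4^2 = 16
74^16 ≡ 16^2 = 256 ≡ 7
74^32 ≡ 7^2 = 49
74^64 ≡ 49^2 = 2401 ≡ 77
78 = 64 + 8 + 4 + 2, so 74^78 ≡ 77·16·4·81 ≡ 21 (mod 83)
R · y^e mod p:
4^2 = 16
4^4 ≡ 16^2 = 256 ≡ 7
4^8 ≡ 7^2 = 49
4^16 ≡ 49^2 = 2401 ≡ 77
4^32 ≡ 77^2 = 5929 ≡ 36
51 = 32 + 16 + 2 + 1, so 4^51 ≡ 36·77·16·4 ≡ 37 (mod 83)
30·37 = 1110 ≡ 31 (mod 83)
21 ≠ 31; the check fails.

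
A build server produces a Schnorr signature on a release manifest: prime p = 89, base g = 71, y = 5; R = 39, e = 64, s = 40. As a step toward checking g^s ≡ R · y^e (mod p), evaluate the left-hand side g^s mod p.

2

71^2 = 5041 ≡ 57
71^4 ≡ 57^2 = 3249 ≡ 45
71^8 ≡ 45^2 = 2025 ≡ 67
71^16 ≡ 67^2 = 4489 ≡ 39
71^32 ≡ 39^2 = 1521 ≡ 8
40 = 32 + 8, so 71^40 ≡ 8·67 ≡ 2 (mod 89)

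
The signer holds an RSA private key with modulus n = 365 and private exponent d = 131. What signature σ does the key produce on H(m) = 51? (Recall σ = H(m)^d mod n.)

(H(m))^2 ≡ 51^2 = 2601 ≡ 46
(H(m))^4 ≡ 46^2 = 2116 ≡ 291
(H(m))^8 ≡ 291^2 = 84681 ≡ 1
(H(m))^16 ≡ 1^2 = 1
(H(m))^32 ≡ 1^2 = 1
(H(m))^64 ≡ 1^2 = 1
(H(m))^128 ≡ 1^2 = 1
131 = 128 + 2 + 1, so (H(m))^131 ≡ 1·46·51 ≡ 156 (mod 365)

156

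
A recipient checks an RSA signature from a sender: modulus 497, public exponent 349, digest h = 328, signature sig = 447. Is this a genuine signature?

genuine

sig^2 ≡ 447^2 = 199809 ≡ 15
sig^4 ≡ 15^2 = 225
sig^8 ≡ 225^2 = 50625 ≡ 428
sig^16 ≡ 428^2 = 183184 ≡ 288
sig^32 ≡ 288^2 = 82944 ≡ 442
sig^64 ≡ 442^2 = 195364 ≡ 43
sig^128 ≡ 43^2 = 1849 ≡ 358
sig^256 ≡ 358^2 = 128164 ≡ 435
349 = 256 + 64 + 16 + 8 + 4 + 1, so sig^349 ≡ 435·43·288·428·225·447 ≡ 328 (mod 497)
328 = h, so the signature checks out.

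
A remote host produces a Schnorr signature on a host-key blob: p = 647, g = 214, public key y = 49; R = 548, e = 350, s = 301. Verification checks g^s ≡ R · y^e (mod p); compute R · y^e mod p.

578

Squares mod 647: 49^1≡49, 49^2≡460, 49^4≡31, 49^8≡314, 49^16≡252, 49^32≡98, 49^64≡546, 49^128≡496, 49^256≡156
350 = 256 + 64 + 16 + 8 + 4 + 2, so 49^350 ≡ 156·546·252·314·31·460 ≡ 334 (mod 647)
R · y^e ≡ 548·334 = 183032 ≡ 578 (mod 647)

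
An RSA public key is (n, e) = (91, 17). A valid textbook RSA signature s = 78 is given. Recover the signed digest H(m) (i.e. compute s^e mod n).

78

s^17 mod 91 = 78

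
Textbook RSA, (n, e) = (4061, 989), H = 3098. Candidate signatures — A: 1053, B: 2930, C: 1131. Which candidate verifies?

C

Candidate A: Squares mod 4061: 1053^1≡1053, 1053^2≡156, 1053^4≡4031, 1053^8≡900, 1053^16≡1861, 1053^32≡3349, 1053^64≡3380, 1053^128≡807, 1053^256≡1489, 1053^512≡3876; 989 = 512 + 256 + 128 + 64 + 16 + 8 + 4 + 1, so 1053^989 ≡ 3876·1489·807·3380·1861·900·4031·1053 ≡ 960 (mod 4061)
Candidate B: Squares mod 4061: 2930^1≡2930, 2930^2≡4007, 2930^4≡2916, 2930^8≡3383, 2930^16≡791, 2930^32≡287, 2930^64≡1149, 2930^128≡376, 2930^256≡3302, 2930^512≡3480; 989 = 512 + 256 + 128 + 64 + 16 + 8 + 4 + 1, so 2930^989 ≡ 3480·3302·376·1149·791·3383·2916·2930 ≡ 963 (mod 4061)
Candidate C: Squares mod 4061: 1131^1≡1131, 1131^2≡4007, 1131^4≡2916, 1131^8≡3383, 1131^16≡791, 1131^32≡287, 1131^64≡1149, 1131^128≡376, 1131^256≡3302, 1131^512≡3480; 989 = 512 + 256 + 128 + 64 + 16 + 8 + 4 + 1, so 1131^989 ≡ 3480·3302·376·1149·791·3383·2916·1131 ≡ 3098 (mod 4061)
  → matches H = 3098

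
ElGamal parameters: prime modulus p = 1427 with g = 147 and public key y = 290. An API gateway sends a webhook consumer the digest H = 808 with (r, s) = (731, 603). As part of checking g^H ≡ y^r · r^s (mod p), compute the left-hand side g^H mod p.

1361

Squares mod 1427: 147^1≡147, 147^2≡204, 147^4≡233, 147^8≡63, 147^16≡1115, 147^32≡308, 147^64≡682, 147^128≡1349, 147^256≡376, 147^512≡103
808 = 512 + 256 + 32 + 8, so 147^808 ≡ 103·376·308·63 ≡ 1361 (mod 1427)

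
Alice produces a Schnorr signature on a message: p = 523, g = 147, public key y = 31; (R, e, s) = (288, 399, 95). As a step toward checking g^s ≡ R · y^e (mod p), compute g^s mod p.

147^2 = 21609 ≡ 166
147^4 ≡ 166^2 = 27556 ≡ 360
147^8 ≡ 360^2 = 129600 ≡ 419
147^16 ≡ 419^2 = 175561 ≡ 356
147^32 ≡ 356^2 = 126736 ≡ 170
147^64 ≡ 170^2 = 28900 ≡ 135
95 = 64 + 16 + 8 + 4 + 2 + 1, so 147^95 ≡ 135·356·419·360·166·147 ≡ 487 (mod 523)

487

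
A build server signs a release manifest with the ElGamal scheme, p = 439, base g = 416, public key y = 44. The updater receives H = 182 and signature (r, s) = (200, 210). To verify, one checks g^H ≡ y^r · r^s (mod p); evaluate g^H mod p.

379

416^2 = 173056 ≡ 90
416^4 ≡ 90^2 = 8100 ≡ 198
416^8 ≡ 198^2 = 39204 ≡ 133
416^16 ≡ 133^2 = 17689 ≡ 129
416^32 ≡ 129^2 = 16641 ≡ 398
416^64 ≡ 398^2 = 158404 ≡ 364
416^128 ≡ 364^2 = 132496 ≡ 357
182 = 128 + 32 + 16 + 4 + 2, so 416^182 ≡ 357·398·129·198·90 ≡ 379 (mod 439)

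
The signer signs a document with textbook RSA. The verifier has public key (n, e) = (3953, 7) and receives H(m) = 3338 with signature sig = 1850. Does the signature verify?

Squares mod 3953: sig^1≡1850, sig^2≡3155, sig^4≡371
7 = 4 + 2 + 1, so sig^7 ≡ 371·3155·1850 ≡ 615 (mod 3953)
615 ≠ 3338, so verification fails.

does not verify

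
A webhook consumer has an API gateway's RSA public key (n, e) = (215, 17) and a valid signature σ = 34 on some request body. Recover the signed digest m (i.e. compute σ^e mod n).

184

Squares mod 215: σ^1≡34, σ^2≡81, σ^4≡111, σ^8≡66, σ^16≡56
17 = 16 + 1, so σ^17 ≡ 56·34 ≡ 184 (mod 215)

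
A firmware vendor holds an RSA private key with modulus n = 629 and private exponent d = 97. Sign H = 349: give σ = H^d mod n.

H^2 ≡ 349^2 = 121801 ≡ 404
H^4 ≡ 404^2 = 163216 ≡ 305
H^8 ≡ 305^2 = 93025 ≡ 562
H^16 ≡ 562^2 = 315844 ≡ 86
H^32 ≡ 86^2 = 7396 ≡ 477
H^64 ≡ 477^2 = 227529 ≡ 460
97 = 64 + 32 + 1, so H^97 ≡ 460·477·349 ≡ 604 (mod 629)

604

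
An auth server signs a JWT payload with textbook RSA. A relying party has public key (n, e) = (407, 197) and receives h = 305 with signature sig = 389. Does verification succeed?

sig^197 mod 407 = 368
368 ≠ 305, so verification fails.

fails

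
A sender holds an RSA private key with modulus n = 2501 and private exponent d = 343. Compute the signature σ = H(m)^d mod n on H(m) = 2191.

1486

(H(m))^2 ≡ 2191^2 = 4800481 ≡ 1062
(H(m))^4 ≡ 1062^2 = 1127844 ≡ 2394
(H(m))^8 ≡ 2394^2 = 5731236 ≡ 1445
(H(m))^16 ≡ 1445^2 = 2088025 ≡ 2191
(H(m))^32 ≡ 2191^2 = 4800481 ≡ 1062
(H(m))^64 ≡ 1062^2 = 1127844 ≡ 2394
(H(m))^128 ≡ 2394^2 = 5731236 ≡ 1445
(H(m))^256 ≡ 1445^2 = 2088025 ≡ 2191
343 = 256 + 64 + 16 + 4 + 2 + 1, so (H(m))^343 ≡ 2191·2394·2191·2394·1062·2191 ≡ 1486 (mod 2501)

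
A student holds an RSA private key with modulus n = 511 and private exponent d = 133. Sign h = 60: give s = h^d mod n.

102

h^133 mod 511 = 102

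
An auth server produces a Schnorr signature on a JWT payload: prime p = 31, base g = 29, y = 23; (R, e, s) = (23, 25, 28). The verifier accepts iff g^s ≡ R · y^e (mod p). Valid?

yes

g^s mod p:
29^2 = 841 ≡ 4
29^4 ≡ 4^2 = 16
29^8 ≡ 16^2 = 256 ≡ 8
29^16 ≡ 8^2 = 64 ≡ 2
28 = 16 + 8 + 4, so 29^28 ≡ 2·8·16 ≡ 8 (mod 31)
R · y^e mod p:
23^2 = 529 ≡ 2
23^4 ≡ 2^2 = 4
23^8 ≡ 4^2 = 16
23^16 ≡ 16^2 = 256 ≡ 8
25 = 16 + 8 + 1, so 23^25 ≡ 8·16·23 ≡ 30 (mod 31)
23·30 = 690 ≡ 8 (mod 31)
8 ≡ 8 (mod 31); signature holds.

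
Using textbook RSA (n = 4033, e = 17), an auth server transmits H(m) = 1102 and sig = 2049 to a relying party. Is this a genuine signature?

genuine

sig^2 ≡ 2049^2 = 4198401 ≡ 48
sig^4 ≡ 48^2 = 2304
sig^8 ≡ 2304^2 = 5308416 ≡ 988
sig^16 ≡ 988^2 = 976144 ≡ 158
17 = 16 + 1, so sig^17 ≡ 158·2049 ≡ 1102 (mod 4033)
Since 1102 equals the digest 1102, verification succeeds.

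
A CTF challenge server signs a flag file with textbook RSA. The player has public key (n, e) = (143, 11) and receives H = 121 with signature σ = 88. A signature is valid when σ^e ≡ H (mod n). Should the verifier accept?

accept

Squares mod 143: σ^1≡88, σ^2≡22, σ^4≡55, σ^8≡22
11 = 8 + 2 + 1, so σ^11 ≡ 22·22·88 ≡ 121 (mod 143)
Since 121 equals the digest 121, verification succeeds.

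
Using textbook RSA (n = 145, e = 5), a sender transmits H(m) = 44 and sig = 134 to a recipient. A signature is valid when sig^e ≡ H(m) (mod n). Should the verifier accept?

accept

sig^2 ≡ 134^2 = 17956 ≡ 121
sig^4 ≡ 121^2 = 14641 ≡ 141
5 = 4 + 1, so sig^5 ≡ 141·134 ≡ 44 (mod 145)
44 = H(m), so the signature checks out.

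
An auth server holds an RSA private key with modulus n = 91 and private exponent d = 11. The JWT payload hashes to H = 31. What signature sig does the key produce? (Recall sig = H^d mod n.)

H^2 ≡ 31^2 = 961 ≡ 51
H^4 ≡ 51^2 = 2601 ≡ 53
H^8 ≡ 53^2 = 2809 ≡ 79
11 = 8 + 2 + 1, so H^11 ≡ 79·51·31 ≡ 47 (mod 91)

47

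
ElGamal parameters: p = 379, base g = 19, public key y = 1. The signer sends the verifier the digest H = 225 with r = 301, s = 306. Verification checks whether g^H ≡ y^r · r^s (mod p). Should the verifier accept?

Left side g^H mod p:
19^225 mod 379 = 216
Right side y^r · r^s mod p:
1^301 mod 379 = 1
301^306 mod 379 = 216
1·216 = 216 ≡ 216 (mod 379)
216 ≡ 216 (mod 379), so the signature is genuine.

accept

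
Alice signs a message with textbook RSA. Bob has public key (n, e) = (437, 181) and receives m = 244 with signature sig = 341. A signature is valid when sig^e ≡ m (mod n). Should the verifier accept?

reject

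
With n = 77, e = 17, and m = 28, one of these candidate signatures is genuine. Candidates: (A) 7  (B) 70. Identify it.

Candidate A: 7^2 = 49; 7^4 ≡ 49^2 = 2401 ≡ 14; 7^8 ≡ 14^2 = 196 ≡ 42; 7^16 ≡ 42^2 = 1764 ≡ 70; 17 = 16 + 1, so 7^17 ≡ 70·7 ≡ 28 (mod 77)
  → matches m = 28
Candidate B: 70^2 = 4900 ≡ 49; 70^4 ≡ 49^2 = 2401 ≡ 14; 70^8 ≡ 14^2 = 196 ≡ 42; 70^16 ≡ 42^2 = 1764 ≡ 70; 17 = 16 + 1, so 70^17 ≡ 70·70 ≡ 49 (mod 77)

A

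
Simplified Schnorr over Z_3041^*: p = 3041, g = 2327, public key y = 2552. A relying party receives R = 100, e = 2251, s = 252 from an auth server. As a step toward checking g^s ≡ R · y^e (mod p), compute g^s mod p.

Squares mod 3041: 2327^1≡2327, 2327^2≡1949, 2327^4≡392, 2327^8≡1614, 2327^16≡1900, 2327^32≡333, 2327^64≡1413, 2327^128≡1673
252 = 128 + 64 + 32 + 16 + 8 + 4, so 2327^252 ≡ 1673·1413·333·1900·1614·392 ≡ 678 (mod 3041)

678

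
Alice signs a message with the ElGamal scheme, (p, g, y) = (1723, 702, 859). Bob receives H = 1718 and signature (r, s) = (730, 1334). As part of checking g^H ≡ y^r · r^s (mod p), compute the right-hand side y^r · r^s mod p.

859^2 = 737881 ≡ 437
859^4 ≡ 437^2 = 190969 ≡ 1439
859^8 ≡ 1439^2 = 2070721 ≡ 1398
859^16 ≡ 1398^2 = 1954404 ≡ 522
859^32 ≡ 522^2 = 272484 ≡ 250
859^64 ≡ 250^2 = 62500 ≡ 472
859^128 ≡ 472^2 = 222784 ≡ 517
859^256 ≡ 517^2 = 267289 ≡ 224
859^512 ≡ 224^2 = 50176 ≡ 209
730 = 512 + 128 + 64 + 16 + 8 + 2, so 859^730 ≡ 209·517·472·522·1398·437 ≡ 552 (mod 1723)
730^2 = 532900 ≡ 493
730^4 ≡ 493^2 = 243049 ≡ 106
730^8 ≡ 106^2 = 11236 ≡ 898
730^16 ≡ 898^2 = 806404 ≡ 40
730^32 ≡ 40^2 = 1600
730^64 ≡ 1600^2 = 2560000 ≡ 1345
730^128 ≡ 1345^2 = 1809025 ≡ 1598
730^256 ≡ 1598^2 = 2553604 ≡ 118
730^512 ≡ 118^2 = 13924 ≡ 140
730^1024 ≡ 140^2 = 19600 ≡ 647
1334 = 1024 + 256 + 32 + 16 + 4 + 2, so 730^1334 ≡ 647·118·1600·40·106·493 ≡ 429 (mod 1723)
y^r · r^s ≡ 552·429 = 236808 ≡ 757 (mod 1723)

757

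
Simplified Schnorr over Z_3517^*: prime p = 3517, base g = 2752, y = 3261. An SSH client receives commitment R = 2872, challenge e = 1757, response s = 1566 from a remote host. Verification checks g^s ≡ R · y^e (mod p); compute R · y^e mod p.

2077

Squares mod 3517: 3261^1≡3261, 3261^2≡2230, 3261^4≡3379, 3261^8≡1459, 3261^16≡896, 3261^32≡940, 3261^64≡833, 3261^128≡1040, 3261^256≡1881, 3261^512≡59, 3261^1024≡3481
1757 = 1024 + 512 + 128 + 64 + 16 + 8 + 4 + 1, so 3261^1757 ≡ 3481·59·1040·833·896·1459·3379·3261 ≡ 2047 (mod 3517)
R · y^e ≡ 2872·2047 = 5878984 ≡ 2077 (mod 3517)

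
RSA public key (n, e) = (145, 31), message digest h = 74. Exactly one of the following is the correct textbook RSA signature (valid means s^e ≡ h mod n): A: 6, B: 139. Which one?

Candidate A: 6^2 = 36; 6^4 ≡ 36^2 = 1296 ≡ 136; 6^8 ≡ 136^2 = 18496 ≡ 81; 6^16 ≡ 81^2 = 6561 ≡ 36; 31 = 16 + 8 + 4 + 2 + 1, so 6^31 ≡ 36·81·136·36·6 ≡ 71 (mod 145)
Candidate B: 139^2 = 19321 ≡ 36; 139^4 ≡ 36^2 = 1296 ≡ 136; 139^8 ≡ 136^2 = 18496 ≡ 81; 139^16 ≡ 81^2 = 6561 ≡ 36; 31 = 16 + 8 + 4 + 2 + 1, so 139^31 ≡ 36·81·136·36·139 ≡ 74 (mod 145)
  → matches h = 74

B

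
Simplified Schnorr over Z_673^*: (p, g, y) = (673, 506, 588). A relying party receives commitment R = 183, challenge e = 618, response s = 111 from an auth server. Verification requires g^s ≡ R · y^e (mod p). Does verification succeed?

passes

g^s mod p:
Squares mod 673: 506^1≡506, 506^2≡296, 506^4≡126, 506^8≡397, 506^16≡127, 506^32≡650, 506^64≡529
111 = 64 + 32 + 8 + 4 + 2 + 1, so 506^111 ≡ 529·650·397·126·296·506 ≡ 403 (mod 673)
R · y^e mod p:
Squares mod 673: 588^1≡588, 588^2≡495, 588^4≡53, 588^8≡117, 588^16≡229, 588^32≡620, 588^64≡117, 588^128≡229, 588^256≡620, 588^512≡117
618 = 512 + 64 + 32 + 8 + 2, so 588^618 ≡ 117·117·620·117·495 ≡ 495 (mod 673)
183·495 = 90585 ≡ 403 (mod 673)
403 ≡ 403 (mod 673); signature holds.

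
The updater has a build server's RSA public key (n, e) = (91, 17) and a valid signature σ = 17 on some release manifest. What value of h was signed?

75

Squares mod 91: σ^1≡17, σ^2≡16, σ^4≡74, σ^8≡16, σ^16≡74
17 = 16 + 1, so σ^17 ≡ 74·17 ≡ 75 (mod 91)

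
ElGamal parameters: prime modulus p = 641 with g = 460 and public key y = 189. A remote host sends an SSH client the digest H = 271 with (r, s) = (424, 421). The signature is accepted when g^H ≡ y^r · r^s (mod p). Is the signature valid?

valid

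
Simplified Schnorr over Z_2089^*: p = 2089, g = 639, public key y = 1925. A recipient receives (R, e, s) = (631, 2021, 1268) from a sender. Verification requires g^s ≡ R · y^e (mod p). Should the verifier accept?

g^s mod p:
639^2 = 408321 ≡ 966
639^4 ≡ 966^2 = 933156 ≡ 1462
639^8 ≡ 1462^2 = 2137444 ≡ 397
639^16 ≡ 397^2 = 157609 ≡ 934
639^32 ≡ 934^2 = 872356 ≡ 1243
639^64 ≡ 1243^2 = 1545049 ≡ 1278
639^128 ≡ 1278^2 = 1633284 ≡ 1775
639^256 ≡ 1775^2 = 3150625 ≡ 413
639^512 ≡ 413^2 = 170569 ≡ 1360
639^1024 ≡ 1360^2 = 1849600 ≡ 835
1268 = 1024 + 128 + 64 + 32 + 16 + 4, so 639^1268 ≡ 835·1775·1278·1243·934·1462 ≡ 1286 (mod 2089)
R · y^e mod p:
1925^2 = 3705625 ≡ 1828
1925^4 ≡ 1828^2 = 3341584 ≡ 1273
1925^8 ≡ 1273^2 = 1620529 ≡ 1554
1925^16 ≡ 1554^2 = 2414916 ≡ 32
1925^32 ≡ 32^2 = 1024
1925^64 ≡ 1024^2 = 1048576 ≡ 1987
1925^128 ≡ 1987^2 = 3948169 ≡ 2048
1925^256 ≡ 2048^2 = 4194304 ≡ 1681
1925^512 ≡ 1681^2 = 2825761 ≡ 1433
1925^1024 ≡ 1433^2 = 2053489 ≡ 2
2021 = 1024 + 512 + 256 + 128 + 64 + 32 + 4 + 1, so 1925^2021 ≡ 2·1433·1681·2048·1987·1024·1273·1925 ≡ 1045 (mod 2089)
631·1045 = 659395 ≡ 1360 (mod 2089)
1286 ≠ 1360; the check fails.

reject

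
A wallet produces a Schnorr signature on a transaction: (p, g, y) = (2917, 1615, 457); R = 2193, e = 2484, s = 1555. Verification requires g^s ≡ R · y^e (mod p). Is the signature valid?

g^s mod p:
1615^2 = 2608225 ≡ 427
1615^4 ≡ 427^2 = 182329 ≡ 1475
1615^8 ≡ 1475^2 = 2175625 ≡ 2460
1615^16 ≡ 2460^2 = 6051600 ≡ 1742
1615^32 ≡ 1742^2 = 3034564 ≡ 884
1615^64 ≡ 884^2 = 781456 ≡ 2617
1615^128 ≡ 2617^2 = 6848689 ≡ 2490
1615^256 ≡ 2490^2 = 6200100 ≡ 1475
1615^512 ≡ 1475^2 = 2175625 ≡ 2460
1615^1024 ≡ 2460^2 = 6051600 ≡ 1742
1555 = 1024 + 512 + 16 + 2 + 1, so 1615^1555 ≡ 1742·2460·1742·427·1615 ≡ 724 (mod 2917)
R · y^e mod p:
457^2 = 208849 ≡ 1742
457^4 ≡ 1742^2 = 3034564 ≡ 884
457^8 ≡ 884^2 = 781456 ≡ 2617
457^16 ≡ 2617^2 = 6848689 ≡ 2490
457^32 ≡ 2490^2 = 6200100 ≡ 1475
457^64 ≡ 1475^2 = 2175625 ≡ 2460
457^128 ≡ 2460^2 = 6051600 ≡ 1742
457^256 ≡ 1742^2 = 3034564 ≡ 884
457^512 ≡ 884^2 = 781456 ≡ 2617
457^1024 ≡ 2617^2 = 6848689 ≡ 2490
457^2048 ≡ 2490^2 = 6200100 ≡ 1475
2484 = 2048 + 256 + 128 + 32 + 16 + 4, so 457^2484 ≡ 1475·884·1742·1475·2490·884 ≡ 1 (mod 2917)
2193·1 = 2193 ≡ 2193 (mod 2917)
724 ≠ 2193; the check fails.

invalid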